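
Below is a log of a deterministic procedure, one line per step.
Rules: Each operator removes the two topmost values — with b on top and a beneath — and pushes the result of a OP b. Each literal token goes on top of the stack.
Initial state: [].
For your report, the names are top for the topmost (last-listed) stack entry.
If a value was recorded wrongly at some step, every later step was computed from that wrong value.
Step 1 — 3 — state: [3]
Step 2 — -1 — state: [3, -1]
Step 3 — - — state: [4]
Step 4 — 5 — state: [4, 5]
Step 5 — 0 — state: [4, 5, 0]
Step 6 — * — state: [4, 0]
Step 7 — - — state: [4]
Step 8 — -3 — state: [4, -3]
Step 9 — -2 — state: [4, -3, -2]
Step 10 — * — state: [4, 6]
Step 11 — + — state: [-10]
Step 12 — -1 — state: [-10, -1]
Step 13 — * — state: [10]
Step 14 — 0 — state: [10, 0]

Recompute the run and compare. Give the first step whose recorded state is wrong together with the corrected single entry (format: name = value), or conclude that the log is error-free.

Step 1: push 3: top = 3 — exactly as logged.
Step 2: push -1: top = -1 — matches.
Step 3: 3 - -1 = 4 — confirmed correct.
Step 4: push 5: top = 5 — exactly as logged.
Step 5: push 0: top = 0 — in agreement.
Step 6: 5 * 0 = 0 — checks out.
Step 7: 4 - 0 = 4 — exactly as logged.
Step 8: push -3: top = -3 — same as recorded.
Step 9: push -2: top = -2 — no discrepancy.
Step 10: -3 * -2 = 6 — confirmed correct.
Step 11: 4 + 6 = 10 — the recorded entry deviates here.
That makes step 11 the first incorrect line — top = 10 is what it should show.

step 11, top = 10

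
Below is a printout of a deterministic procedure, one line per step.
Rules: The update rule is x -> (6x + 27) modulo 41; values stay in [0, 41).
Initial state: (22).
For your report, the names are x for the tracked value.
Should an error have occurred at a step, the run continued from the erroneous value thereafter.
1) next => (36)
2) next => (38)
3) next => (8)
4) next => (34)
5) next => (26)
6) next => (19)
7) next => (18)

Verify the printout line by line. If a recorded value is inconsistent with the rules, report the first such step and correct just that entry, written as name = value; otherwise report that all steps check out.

Recomputing the run from the initial state:
step 1: x = 36
step 2: x = 38
step 3: x = 9
step 4: x = 40
step 5: x = 21
step 6: x = 30
step 7: x = 2
The first disagreement with the printout is at step 3, where the value should be x = 9.

step 3, x = 9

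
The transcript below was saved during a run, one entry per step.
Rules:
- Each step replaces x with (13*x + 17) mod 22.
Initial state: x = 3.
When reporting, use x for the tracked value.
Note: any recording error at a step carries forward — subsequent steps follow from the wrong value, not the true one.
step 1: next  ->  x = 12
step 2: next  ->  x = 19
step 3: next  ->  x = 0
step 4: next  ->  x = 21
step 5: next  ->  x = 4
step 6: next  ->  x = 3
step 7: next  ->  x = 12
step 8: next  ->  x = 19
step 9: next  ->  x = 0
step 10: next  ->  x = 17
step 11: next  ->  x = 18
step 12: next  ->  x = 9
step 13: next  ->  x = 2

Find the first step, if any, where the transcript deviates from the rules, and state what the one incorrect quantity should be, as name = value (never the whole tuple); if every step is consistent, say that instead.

step 4, x = 17

Step 1: x = (13*3 + 17) mod 22 = 12 — exactly as logged.
Step 2: x = (13*12 + 17) mod 22 = 19 — in agreement.
Step 3: x = (13*19 + 17) mod 22 = 0 — verified.
Step 4: x = (13*0 + 17) mod 22 = 17 — the recorded entry deviates here.
So the first discrepancy is step 4, where the right value is x = 17.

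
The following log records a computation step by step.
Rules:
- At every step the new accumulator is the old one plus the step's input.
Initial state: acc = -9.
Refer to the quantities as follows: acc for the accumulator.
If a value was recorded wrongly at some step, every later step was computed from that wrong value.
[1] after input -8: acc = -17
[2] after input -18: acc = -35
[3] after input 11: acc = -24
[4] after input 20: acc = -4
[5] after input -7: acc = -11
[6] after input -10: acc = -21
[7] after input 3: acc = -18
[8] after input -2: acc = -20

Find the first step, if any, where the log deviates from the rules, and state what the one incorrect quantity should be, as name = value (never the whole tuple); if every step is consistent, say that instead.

Step 1: acc = -9 + -8 = -17 — verified.
Step 2: acc = -17 + -18 = -35 — consistent with the log.
Step 3: acc = -35 + 11 = -24 — exactly as logged.
Step 4: acc = -24 + 20 = -4 — same as recorded.
Step 5: acc = -4 + -7 = -11 — agrees with the log.
Step 6: acc = -11 + -10 = -21 — matches.
Step 7: acc = -21 + 3 = -18 — exactly as logged.
Step 8: acc = -18 + -2 = -20 — verified.
All entries verified; no error found.

no error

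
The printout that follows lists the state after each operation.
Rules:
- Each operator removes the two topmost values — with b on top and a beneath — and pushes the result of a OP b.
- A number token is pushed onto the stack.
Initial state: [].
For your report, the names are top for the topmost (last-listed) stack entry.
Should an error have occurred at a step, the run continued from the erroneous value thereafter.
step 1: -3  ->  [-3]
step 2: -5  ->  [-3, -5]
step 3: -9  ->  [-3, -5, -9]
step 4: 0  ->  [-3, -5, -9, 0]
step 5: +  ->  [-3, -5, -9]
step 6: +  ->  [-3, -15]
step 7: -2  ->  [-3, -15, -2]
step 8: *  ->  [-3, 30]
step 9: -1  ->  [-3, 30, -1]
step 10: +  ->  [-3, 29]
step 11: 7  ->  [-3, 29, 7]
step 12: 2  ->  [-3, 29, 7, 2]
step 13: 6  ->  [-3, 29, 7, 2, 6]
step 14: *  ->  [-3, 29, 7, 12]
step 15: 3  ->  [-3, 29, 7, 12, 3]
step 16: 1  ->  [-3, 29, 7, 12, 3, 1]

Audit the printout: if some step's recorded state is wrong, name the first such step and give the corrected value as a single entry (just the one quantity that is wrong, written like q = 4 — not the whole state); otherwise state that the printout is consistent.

Recomputing the run from the initial state:
step 1: [-3]
step 2: [-3, -5]
step 3: [-3, -5, -9]
step 4: [-3, -5, -9, 0]
step 5: [-3, -5, -9]
step 6: [-3, -14]
step 7: [-3, -14, -2]
step 8: [-3, 28]
step 9: [-3, 28, -1]
step 10: [-3, 27]
step 11: [-3, 27, 7]
step 12: [-3, 27, 7, 2]
step 13: [-3, 27, 7, 2, 6]
step 14: [-3, 27, 7, 12]
step 15: [-3, 27, 7, 12, 3]
step 16: [-3, 27, 7, 12, 3, 1]
The first disagreement with the printout is at step 6, where the value should be top = -14.

step 6, top = -14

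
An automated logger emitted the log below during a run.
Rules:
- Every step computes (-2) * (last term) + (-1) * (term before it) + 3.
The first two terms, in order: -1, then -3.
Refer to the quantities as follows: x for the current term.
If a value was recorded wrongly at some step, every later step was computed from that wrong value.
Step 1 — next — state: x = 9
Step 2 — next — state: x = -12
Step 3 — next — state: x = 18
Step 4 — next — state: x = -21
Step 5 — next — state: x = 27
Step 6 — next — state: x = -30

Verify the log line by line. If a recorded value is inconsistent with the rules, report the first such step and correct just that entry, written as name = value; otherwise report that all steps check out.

step 1, x = 10

Step 1: x = -2*(-3) + (-1)*(-1) + (3) = 10 — the log has a different value.
First deviation found at step 1; the corrected entry is x = 10.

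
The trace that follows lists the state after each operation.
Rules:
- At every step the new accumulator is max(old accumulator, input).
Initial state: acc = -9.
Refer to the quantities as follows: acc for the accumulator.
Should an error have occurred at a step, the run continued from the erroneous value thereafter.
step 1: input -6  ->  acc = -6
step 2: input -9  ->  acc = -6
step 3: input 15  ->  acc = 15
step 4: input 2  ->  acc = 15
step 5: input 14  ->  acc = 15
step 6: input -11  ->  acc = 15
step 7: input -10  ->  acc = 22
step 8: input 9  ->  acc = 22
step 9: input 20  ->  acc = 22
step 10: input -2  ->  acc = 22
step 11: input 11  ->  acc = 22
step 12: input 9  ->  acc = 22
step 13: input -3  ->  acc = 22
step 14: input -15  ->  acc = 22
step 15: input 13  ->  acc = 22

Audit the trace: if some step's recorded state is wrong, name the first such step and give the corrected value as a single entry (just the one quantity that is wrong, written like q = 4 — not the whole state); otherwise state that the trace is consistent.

step 7, acc = 15

Recomputing the run from the initial state:
step 1: acc = -6
step 2: acc = -6
step 3: acc = 15
step 4: acc = 15
step 5: acc = 15
step 6: acc = 15
step 7: acc = 15
step 8: acc = 15
step 9: acc = 20
step 10: acc = 20
step 11: acc = 20
step 12: acc = 20
step 13: acc = 20
step 14: acc = 20
step 15: acc = 20
The first disagreement with the trace is at step 7, where the value should be acc = 15.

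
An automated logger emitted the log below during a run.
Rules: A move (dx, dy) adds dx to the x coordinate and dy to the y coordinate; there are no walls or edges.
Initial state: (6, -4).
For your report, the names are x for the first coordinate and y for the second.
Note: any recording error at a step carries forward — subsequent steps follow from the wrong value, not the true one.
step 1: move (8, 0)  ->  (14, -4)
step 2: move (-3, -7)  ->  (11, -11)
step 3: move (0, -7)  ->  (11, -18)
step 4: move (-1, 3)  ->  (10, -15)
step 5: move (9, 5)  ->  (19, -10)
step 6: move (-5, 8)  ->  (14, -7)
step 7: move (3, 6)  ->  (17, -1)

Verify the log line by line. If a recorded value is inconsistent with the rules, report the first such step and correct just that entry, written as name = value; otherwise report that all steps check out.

1. x = 6 + (8) = 14, y = -4 + (0) = -4 (no discrepancy)
2. x = 14 + (-3) = 11, y = -4 + (-7) = -11 (consistent with the log)
3. x = 11 + (0) = 11, y = -11 + (-7) = -18 (agrees with the log)
4. x = 11 + (-1) = 10, y = -18 + (3) = -15 (exactly as logged)
5. x = 10 + (9) = 19, y = -15 + (5) = -10 (matches)
6. x = 19 + (-5) = 14, y = -10 + (8) = -2 (a discrepancy with the log)
The audit stops at step 6: the recorded entry is wrong and should be y = -2.

step 6, y = -2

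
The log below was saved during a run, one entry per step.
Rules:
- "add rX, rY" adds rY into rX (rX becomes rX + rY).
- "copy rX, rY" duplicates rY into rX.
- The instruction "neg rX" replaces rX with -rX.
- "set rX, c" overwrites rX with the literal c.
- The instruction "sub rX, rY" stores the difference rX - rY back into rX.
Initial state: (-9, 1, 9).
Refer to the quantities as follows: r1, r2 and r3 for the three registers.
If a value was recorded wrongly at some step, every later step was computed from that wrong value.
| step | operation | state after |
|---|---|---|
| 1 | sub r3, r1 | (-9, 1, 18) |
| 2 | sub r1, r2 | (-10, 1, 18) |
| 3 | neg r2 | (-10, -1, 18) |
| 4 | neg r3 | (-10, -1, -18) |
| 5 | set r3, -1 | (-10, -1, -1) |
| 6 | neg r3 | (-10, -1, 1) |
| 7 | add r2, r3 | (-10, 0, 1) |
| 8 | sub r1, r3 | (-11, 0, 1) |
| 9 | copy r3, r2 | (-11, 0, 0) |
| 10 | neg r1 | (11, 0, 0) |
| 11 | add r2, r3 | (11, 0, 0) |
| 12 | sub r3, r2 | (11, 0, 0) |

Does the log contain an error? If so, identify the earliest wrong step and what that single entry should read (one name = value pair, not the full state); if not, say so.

1. r3 = 9 - -9 = 18 (checks out)
2. r1 = -9 - 1 = -10 (consistent with the log)
3. r2 = -(1) = -1 (in agreement)
4. r3 = -(18) = -18 (same as recorded)
5. r3 = -1 (in agreement)
6. r3 = -(-1) = 1 (verified)
7. r2 = -1 + 1 = 0 (same as recorded)
8. r1 = -10 - 1 = -11 (confirmed correct)
9. r3 = 0 (confirmed correct)
10. r1 = -(-11) = 11 (agrees with the log)
11. r2 = 0 + 0 = 0 (no discrepancy)
12. r3 = 0 - 0 = 0 (in agreement)
The whole run recomputes cleanly — no discrepancies.

no error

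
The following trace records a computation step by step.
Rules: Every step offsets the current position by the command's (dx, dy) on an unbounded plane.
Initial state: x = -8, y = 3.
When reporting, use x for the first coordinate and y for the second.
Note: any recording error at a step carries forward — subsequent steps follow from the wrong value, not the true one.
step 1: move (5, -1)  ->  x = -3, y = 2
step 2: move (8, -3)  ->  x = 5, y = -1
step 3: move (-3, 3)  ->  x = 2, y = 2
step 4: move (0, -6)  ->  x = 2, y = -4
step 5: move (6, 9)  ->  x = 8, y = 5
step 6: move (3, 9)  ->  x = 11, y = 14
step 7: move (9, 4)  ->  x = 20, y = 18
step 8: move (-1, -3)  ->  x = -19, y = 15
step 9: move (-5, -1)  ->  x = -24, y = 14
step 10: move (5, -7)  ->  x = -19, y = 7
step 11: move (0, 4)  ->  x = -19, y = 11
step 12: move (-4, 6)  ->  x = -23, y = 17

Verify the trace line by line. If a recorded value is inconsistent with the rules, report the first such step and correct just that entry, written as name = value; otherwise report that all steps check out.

1. x = -8 + (5) = -3, y = 3 + (-1) = 2 (same as recorded)
2. x = -3 + (8) = 5, y = 2 + (-3) = -1 (same as recorded)
3. x = 5 + (-3) = 2, y = -1 + (3) = 2 (exactly as logged)
4. x = 2 + (0) = 2, y = 2 + (-6) = -4 (agrees with the trace)
5. x = 2 + (6) = 8, y = -4 + (9) = 5 (agrees with the trace)
6. x = 8 + (3) = 11, y = 5 + (9) = 14 (same as recorded)
7. x = 11 + (9) = 20, y = 14 + (4) = 18 (same as recorded)
8. x = 20 + (-1) = 19, y = 18 + (-3) = 15 (the entry is off here)
Step 8 is the first one off; corrected, x = 19.

step 8, x = 19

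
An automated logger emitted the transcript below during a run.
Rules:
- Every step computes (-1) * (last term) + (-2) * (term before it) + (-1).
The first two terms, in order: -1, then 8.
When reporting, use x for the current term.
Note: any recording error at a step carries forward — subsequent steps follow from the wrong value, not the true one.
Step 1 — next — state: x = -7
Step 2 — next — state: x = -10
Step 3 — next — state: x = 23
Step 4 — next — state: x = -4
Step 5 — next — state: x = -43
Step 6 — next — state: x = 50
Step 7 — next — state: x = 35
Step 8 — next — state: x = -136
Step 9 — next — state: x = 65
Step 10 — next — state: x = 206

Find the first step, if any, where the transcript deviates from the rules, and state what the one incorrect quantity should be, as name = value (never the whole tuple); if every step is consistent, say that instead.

no error

Recomputing the run from the initial state:
step 1: x = -7
step 2: x = -10
step 3: x = 23
step 4: x = -4
step 5: x = -43
step 6: x = 50
step 7: x = 35
step 8: x = -136
step 9: x = 65
step 10: x = 206
This matches the transcript at every step.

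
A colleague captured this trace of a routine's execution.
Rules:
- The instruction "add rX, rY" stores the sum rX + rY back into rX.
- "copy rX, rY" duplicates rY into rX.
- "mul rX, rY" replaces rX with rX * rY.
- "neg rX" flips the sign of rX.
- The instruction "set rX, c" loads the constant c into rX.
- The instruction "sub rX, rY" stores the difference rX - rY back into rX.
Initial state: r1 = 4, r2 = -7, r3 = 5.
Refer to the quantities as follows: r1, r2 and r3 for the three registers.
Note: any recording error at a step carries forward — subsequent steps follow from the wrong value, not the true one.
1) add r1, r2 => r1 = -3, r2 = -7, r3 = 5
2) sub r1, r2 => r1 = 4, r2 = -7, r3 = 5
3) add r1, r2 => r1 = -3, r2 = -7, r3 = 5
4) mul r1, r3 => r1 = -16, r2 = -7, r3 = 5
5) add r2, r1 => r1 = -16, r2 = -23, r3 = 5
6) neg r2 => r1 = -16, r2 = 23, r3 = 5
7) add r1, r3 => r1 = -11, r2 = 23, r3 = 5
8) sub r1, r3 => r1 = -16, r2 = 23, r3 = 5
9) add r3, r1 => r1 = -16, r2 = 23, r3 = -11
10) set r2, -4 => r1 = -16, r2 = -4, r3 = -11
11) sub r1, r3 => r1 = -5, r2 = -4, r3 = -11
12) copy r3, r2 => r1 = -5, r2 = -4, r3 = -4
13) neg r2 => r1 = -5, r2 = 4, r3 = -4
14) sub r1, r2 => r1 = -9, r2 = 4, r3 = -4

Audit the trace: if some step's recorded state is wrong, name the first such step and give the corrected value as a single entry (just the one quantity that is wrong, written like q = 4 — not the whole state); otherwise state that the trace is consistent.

step 4, r1 = -15

Recomputing the run from the initial state:
step 1: r1 = -3, r2 = -7, r3 = 5
step 2: r1 = 4, r2 = -7, r3 = 5
step 3: r1 = -3, r2 = -7, r3 = 5
step 4: r1 = -15, r2 = -7, r3 = 5
step 5: r1 = -15, r2 = -22, r3 = 5
step 6: r1 = -15, r2 = 22, r3 = 5
step 7: r1 = -10, r2 = 22, r3 = 5
step 8: r1 = -15, r2 = 22, r3 = 5
step 9: r1 = -15, r2 = 22, r3 = -10
step 10: r1 = -15, r2 = -4, r3 = -10
step 11: r1 = -5, r2 = -4, r3 = -10
step 12: r1 = -5, r2 = -4, r3 = -4
step 13: r1 = -5, r2 = 4, r3 = -4
step 14: r1 = -9, r2 = 4, r3 = -4
The first disagreement with the trace is at step 4, where the value should be r1 = -15.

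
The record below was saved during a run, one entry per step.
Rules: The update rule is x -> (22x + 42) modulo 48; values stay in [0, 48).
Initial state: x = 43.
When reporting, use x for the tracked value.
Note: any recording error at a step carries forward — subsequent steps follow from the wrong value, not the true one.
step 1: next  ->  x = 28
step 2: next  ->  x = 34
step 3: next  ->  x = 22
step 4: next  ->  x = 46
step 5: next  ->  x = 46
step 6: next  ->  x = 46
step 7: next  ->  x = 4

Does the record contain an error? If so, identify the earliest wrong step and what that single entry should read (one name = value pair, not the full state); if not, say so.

step 7, x = 46

Recomputing the run from the initial state:
step 1: x = 28
step 2: x = 34
step 3: x = 22
step 4: x = 46
step 5: x = 46
step 6: x = 46
step 7: x = 46
The first disagreement with the record is at step 7, where the value should be x = 46.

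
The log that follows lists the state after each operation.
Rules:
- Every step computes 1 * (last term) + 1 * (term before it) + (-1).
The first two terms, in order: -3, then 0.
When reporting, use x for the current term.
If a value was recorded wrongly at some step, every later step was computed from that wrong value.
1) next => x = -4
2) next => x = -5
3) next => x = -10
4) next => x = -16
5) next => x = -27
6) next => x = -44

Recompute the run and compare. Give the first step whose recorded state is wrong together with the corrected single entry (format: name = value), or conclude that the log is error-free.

1. x = 1*(0) + (1)*(-3) + (-1) = -4 (exactly as logged)
2. x = 1*(-4) + (1)*(0) + (-1) = -5 (agrees with the log)
3. x = 1*(-5) + (1)*(-4) + (-1) = -10 (consistent with the log)
4. x = 1*(-10) + (1)*(-5) + (-1) = -16 (verified)
5. x = 1*(-16) + (1)*(-10) + (-1) = -27 (exactly as logged)
6. x = 1*(-27) + (1)*(-16) + (-1) = -44 (consistent with the log)
The whole run recomputes cleanly — no discrepancies.

no error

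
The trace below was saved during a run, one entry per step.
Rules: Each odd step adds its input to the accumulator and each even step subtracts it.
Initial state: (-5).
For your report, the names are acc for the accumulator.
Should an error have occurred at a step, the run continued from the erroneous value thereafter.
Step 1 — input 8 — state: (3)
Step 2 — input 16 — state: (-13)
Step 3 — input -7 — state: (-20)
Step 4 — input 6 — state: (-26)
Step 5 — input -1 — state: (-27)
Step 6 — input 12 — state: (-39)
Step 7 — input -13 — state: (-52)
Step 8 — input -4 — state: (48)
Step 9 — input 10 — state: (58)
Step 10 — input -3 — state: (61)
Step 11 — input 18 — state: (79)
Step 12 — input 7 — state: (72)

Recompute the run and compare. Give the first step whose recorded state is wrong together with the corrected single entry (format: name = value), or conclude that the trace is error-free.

Recomputing the run from the initial state:
step 1: acc = 3
step 2: acc = -13
step 3: acc = -20
step 4: acc = -26
step 5: acc = -27
step 6: acc = -39
step 7: acc = -52
step 8: acc = -48
step 9: acc = -38
step 10: acc = -35
step 11: acc = -17
step 12: acc = -24
The first disagreement with the trace is at step 8, where the value should be acc = -48.

step 8, acc = -48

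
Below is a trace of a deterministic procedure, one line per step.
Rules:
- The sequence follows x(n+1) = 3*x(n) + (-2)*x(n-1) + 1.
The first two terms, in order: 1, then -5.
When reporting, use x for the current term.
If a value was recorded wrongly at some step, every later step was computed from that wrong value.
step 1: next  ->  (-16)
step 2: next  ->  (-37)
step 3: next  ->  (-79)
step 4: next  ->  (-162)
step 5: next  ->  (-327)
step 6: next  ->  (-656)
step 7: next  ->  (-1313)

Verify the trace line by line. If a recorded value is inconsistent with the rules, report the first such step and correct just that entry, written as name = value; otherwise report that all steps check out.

1. x = 3*(-5) + (-2)*(1) + (1) = -16 (verified)
2. x = 3*(-16) + (-2)*(-5) + (1) = -37 (agrees with the trace)
3. x = 3*(-37) + (-2)*(-16) + (1) = -78 (a discrepancy with the trace)
That makes step 3 the first incorrect line — x = -78 is what it should show.

step 3, x = -78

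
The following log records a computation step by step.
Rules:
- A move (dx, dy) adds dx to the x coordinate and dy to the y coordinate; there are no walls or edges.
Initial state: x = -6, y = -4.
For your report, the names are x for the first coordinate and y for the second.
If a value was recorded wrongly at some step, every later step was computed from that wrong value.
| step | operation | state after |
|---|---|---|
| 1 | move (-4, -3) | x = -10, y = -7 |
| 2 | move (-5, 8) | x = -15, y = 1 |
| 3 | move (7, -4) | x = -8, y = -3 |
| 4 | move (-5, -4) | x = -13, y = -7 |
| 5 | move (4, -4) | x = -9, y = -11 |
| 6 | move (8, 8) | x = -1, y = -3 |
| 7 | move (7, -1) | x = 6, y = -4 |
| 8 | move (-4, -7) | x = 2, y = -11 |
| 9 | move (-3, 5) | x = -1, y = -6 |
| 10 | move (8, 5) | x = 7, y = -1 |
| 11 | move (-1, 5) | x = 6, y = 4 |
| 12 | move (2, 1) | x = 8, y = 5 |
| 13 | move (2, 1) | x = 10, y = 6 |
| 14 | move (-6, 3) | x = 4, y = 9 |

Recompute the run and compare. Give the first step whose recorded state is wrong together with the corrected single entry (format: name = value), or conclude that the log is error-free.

no error

1. x = -6 + (-4) = -10, y = -4 + (-3) = -7 (matches)
2. x = -10 + (-5) = -15, y = -7 + (8) = 1 (confirmed correct)
3. x = -15 + (7) = -8, y = 1 + (-4) = -3 (in agreement)
4. x = -8 + (-5) = -13, y = -3 + (-4) = -7 (in agreement)
5. x = -13 + (4) = -9, y = -7 + (-4) = -11 (checks out)
6. x = -9 + (8) = -1, y = -11 + (8) = -3 (confirmed correct)
7. x = -1 + (7) = 6, y = -3 + (-1) = -4 (same as recorded)
8. x = 6 + (-4) = 2, y = -4 + (-7) = -11 (matches)
9. x = 2 + (-3) = -1, y = -11 + (5) = -6 (no discrepancy)
10. x = -1 + (8) = 7, y = -6 + (5) = -1 (exactly as logged)
11. x = 7 + (-1) = 6, y = -1 + (5) = 4 (matches)
12. x = 6 + (2) = 8, y = 4 + (1) = 5 (in agreement)
13. x = 8 + (2) = 10, y = 5 + (1) = 6 (in agreement)
14. x = 10 + (-6) = 4, y = 6 + (3) = 9 (no discrepancy)
All entries verified; no error found.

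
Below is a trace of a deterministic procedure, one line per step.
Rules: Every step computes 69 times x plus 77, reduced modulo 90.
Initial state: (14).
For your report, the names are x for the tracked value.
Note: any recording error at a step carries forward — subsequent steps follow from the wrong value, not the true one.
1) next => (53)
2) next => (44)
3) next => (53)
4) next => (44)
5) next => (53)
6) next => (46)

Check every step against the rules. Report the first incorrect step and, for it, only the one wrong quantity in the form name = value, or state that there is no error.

Step 1: x = (69*14 + 77) mod 90 = 53 — matches.
Step 2: x = (69*53 + 77) mod 90 = 44 — same as recorded.
Step 3: x = (69*44 + 77) mod 90 = 53 — no discrepancy.
Step 4: x = (69*53 + 77) mod 90 = 44 — confirmed correct.
Step 5: x = (69*44 + 77) mod 90 = 53 — consistent with the trace.
Step 6: x = (69*53 + 77) mod 90 = 44 — the recorded entry deviates here.
Step 6 is the first one off; corrected, x = 44.

step 6, x = 44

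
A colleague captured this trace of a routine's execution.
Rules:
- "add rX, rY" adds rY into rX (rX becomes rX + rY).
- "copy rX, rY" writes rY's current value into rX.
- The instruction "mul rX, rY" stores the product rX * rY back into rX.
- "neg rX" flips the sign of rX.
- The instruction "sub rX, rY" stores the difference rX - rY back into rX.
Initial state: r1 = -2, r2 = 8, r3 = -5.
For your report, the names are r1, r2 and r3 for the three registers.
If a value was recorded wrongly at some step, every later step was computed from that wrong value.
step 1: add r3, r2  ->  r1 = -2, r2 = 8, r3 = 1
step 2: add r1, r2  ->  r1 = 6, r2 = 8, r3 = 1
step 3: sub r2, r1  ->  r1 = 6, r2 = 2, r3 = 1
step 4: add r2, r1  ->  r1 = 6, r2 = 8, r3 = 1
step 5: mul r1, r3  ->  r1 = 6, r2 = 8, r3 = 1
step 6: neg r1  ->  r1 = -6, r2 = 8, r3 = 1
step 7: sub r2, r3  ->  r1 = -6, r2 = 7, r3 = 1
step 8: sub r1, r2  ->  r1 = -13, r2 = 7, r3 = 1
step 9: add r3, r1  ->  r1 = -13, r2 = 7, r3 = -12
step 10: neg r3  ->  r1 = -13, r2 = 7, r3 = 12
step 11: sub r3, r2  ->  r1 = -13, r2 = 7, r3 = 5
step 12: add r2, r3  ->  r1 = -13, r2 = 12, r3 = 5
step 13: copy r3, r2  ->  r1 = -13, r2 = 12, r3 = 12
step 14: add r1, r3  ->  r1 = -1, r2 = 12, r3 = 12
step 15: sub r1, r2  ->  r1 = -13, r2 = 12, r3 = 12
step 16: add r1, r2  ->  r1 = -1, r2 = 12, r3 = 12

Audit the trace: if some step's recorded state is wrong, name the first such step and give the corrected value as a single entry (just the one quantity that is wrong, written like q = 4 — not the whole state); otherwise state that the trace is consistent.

Recomputing the run from the initial state:
step 1: r1 = -2, r2 = 8, r3 = 3
step 2: r1 = 6, r2 = 8, r3 = 3
step 3: r1 = 6, r2 = 2, r3 = 3
step 4: r1 = 6, r2 = 8, r3 = 3
step 5: r1 = 18, r2 = 8, r3 = 3
step 6: r1 = -18, r2 = 8, r3 = 3
step 7: r1 = -18, r2 = 5, r3 = 3
step 8: r1 = -23, r2 = 5, r3 = 3
step 9: r1 = -23, r2 = 5, r3 = -20
step 10: r1 = -23, r2 = 5, r3 = 20
step 11: r1 = -23, r2 = 5, r3 = 15
step 12: r1 = -23, r2 = 20, r3 = 15
step 13: r1 = -23, r2 = 20, r3 = 20
step 14: r1 = -3, r2 = 20, r3 = 20
step 15: r1 = -23, r2 = 20, r3 = 20
step 16: r1 = -3, r2 = 20, r3 = 20
The first disagreement with the trace is at step 1, where the value should be r3 = 3.

step 1, r3 = 3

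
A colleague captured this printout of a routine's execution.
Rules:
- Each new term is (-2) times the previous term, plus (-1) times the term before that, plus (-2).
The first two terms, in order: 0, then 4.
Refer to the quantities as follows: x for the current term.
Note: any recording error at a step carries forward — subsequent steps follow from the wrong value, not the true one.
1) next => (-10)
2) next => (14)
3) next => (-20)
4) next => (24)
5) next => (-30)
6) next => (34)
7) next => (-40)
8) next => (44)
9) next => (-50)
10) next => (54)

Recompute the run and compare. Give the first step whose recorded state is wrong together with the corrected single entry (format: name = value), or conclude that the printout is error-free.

Recomputing the run from the initial state:
step 1: x = -10
step 2: x = 14
step 3: x = -20
step 4: x = 24
step 5: x = -30
step 6: x = 34
step 7: x = -40
step 8: x = 44
step 9: x = -50
step 10: x = 54
This matches the printout at every step.

no error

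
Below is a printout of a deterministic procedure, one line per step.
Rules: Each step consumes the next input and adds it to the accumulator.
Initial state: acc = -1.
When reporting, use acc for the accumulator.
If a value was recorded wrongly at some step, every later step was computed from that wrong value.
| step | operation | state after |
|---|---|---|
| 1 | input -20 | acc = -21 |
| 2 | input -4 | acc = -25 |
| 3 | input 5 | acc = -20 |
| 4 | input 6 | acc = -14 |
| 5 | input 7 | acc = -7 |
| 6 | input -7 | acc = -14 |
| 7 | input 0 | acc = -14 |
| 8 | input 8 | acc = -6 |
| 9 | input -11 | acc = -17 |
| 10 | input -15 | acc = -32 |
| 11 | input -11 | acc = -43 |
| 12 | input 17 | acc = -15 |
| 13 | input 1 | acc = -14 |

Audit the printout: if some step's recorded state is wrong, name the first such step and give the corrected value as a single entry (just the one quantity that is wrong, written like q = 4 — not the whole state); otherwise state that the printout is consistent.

1. acc = -1 + -20 = -21 (confirmed correct)
2. acc = -21 + -4 = -25 (confirmed correct)
3. acc = -25 + 5 = -20 (confirmed correct)
4. acc = -20 + 6 = -14 (agrees with the printout)
5. acc = -14 + 7 = -7 (no discrepancy)
6. acc = -7 + -7 = -14 (consistent with the printout)
7. acc = -14 + 0 = -14 (in agreement)
8. acc = -14 + 8 = -6 (in agreement)
9. acc = -6 + -11 = -17 (no discrepancy)
10. acc = -17 + -15 = -32 (consistent with the printout)
11. acc = -32 + -11 = -43 (consistent with the printout)
12. acc = -43 + 17 = -26 (the printout has a different value)
First incorrect step: 12; the correct value is acc = -26.

step 12, acc = -26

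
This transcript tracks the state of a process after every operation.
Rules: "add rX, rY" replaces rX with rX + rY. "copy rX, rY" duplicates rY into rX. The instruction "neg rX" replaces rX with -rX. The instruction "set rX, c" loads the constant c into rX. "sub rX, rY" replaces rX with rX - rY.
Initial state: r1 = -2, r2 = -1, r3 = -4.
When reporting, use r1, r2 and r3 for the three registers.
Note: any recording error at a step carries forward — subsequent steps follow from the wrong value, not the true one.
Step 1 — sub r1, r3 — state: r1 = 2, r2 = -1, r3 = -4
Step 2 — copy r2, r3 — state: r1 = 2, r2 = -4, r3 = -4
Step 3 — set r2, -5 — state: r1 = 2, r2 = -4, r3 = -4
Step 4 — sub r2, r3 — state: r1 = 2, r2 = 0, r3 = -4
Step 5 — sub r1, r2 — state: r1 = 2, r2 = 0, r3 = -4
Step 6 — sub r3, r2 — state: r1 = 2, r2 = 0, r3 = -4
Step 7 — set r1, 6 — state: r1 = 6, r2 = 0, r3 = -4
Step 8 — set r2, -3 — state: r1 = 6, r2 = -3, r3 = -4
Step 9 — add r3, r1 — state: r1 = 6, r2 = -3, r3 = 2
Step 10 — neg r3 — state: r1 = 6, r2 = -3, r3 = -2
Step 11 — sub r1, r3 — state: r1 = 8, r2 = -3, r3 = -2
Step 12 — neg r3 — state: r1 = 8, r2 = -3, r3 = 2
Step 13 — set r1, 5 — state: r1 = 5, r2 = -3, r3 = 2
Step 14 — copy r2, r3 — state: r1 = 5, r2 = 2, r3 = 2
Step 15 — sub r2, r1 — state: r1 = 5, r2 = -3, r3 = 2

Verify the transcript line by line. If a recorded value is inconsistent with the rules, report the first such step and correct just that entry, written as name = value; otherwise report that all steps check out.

Recomputing the run from the initial state:
step 1: r1 = 2, r2 = -1, r3 = -4
step 2: r1 = 2, r2 = -4, r3 = -4
step 3: r1 = 2, r2 = -5, r3 = -4
step 4: r1 = 2, r2 = -1, r3 = -4
step 5: r1 = 3, r2 = -1, r3 = -4
step 6: r1 = 3, r2 = -1, r3 = -3
step 7: r1 = 6, r2 = -1, r3 = -3
step 8: r1 = 6, r2 = -3, r3 = -3
step 9: r1 = 6, r2 = -3, r3 = 3
step 10: r1 = 6, r2 = -3, r3 = -3
step 11: r1 = 9, r2 = -3, r3 = -3
step 12: r1 = 9, r2 = -3, r3 = 3
step 13: r1 = 5, r2 = -3, r3 = 3
step 14: r1 = 5, r2 = 3, r3 = 3
step 15: r1 = 5, r2 = -2, r3 = 3
The first disagreement with the transcript is at step 3, where the value should be r2 = -5.

step 3, r2 = -5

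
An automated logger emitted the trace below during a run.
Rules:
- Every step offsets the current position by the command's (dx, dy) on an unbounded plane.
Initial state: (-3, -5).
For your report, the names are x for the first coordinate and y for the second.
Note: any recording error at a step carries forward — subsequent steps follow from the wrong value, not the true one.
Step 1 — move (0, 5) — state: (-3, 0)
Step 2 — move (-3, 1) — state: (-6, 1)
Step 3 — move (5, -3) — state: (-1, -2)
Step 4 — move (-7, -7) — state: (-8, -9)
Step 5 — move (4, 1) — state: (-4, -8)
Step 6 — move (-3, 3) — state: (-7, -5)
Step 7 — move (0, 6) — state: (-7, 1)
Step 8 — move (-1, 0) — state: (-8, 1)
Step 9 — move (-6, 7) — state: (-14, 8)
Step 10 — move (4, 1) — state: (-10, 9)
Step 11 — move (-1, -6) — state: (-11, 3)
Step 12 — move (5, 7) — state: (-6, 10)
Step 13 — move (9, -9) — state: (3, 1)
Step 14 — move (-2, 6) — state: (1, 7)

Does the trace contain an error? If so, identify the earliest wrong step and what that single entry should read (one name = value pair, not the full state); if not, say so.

1. x = -3 + (0) = -3, y = -5 + (5) = 0 (verified)
2. x = -3 + (-3) = -6, y = 0 + (1) = 1 (confirmed correct)
3. x = -6 + (5) = -1, y = 1 + (-3) = -2 (matches)
4. x = -1 + (-7) = -8, y = -2 + (-7) = -9 (checks out)
5. x = -8 + (4) = -4, y = -9 + (1) = -8 (verified)
6. x = -4 + (-3) = -7, y = -8 + (3) = -5 (exactly as logged)
7. x = -7 + (0) = -7, y = -5 + (6) = 1 (exactly as logged)
8. x = -7 + (-1) = -8, y = 1 + (0) = 1 (consistent with the trace)
9. x = -8 + (-6) = -14, y = 1 + (7) = 8 (consistent with the trace)
10. x = -14 + (4) = -10, y = 8 + (1) = 9 (no discrepancy)
11. x = -10 + (-1) = -11, y = 9 + (-6) = 3 (agrees with the trace)
12. x = -11 + (5) = -6, y = 3 + (7) = 10 (matches)
13. x = -6 + (9) = 3, y = 10 + (-9) = 1 (confirmed correct)
14. x = 3 + (-2) = 1, y = 1 + (6) = 7 (verified)
Every step is consistent.

no error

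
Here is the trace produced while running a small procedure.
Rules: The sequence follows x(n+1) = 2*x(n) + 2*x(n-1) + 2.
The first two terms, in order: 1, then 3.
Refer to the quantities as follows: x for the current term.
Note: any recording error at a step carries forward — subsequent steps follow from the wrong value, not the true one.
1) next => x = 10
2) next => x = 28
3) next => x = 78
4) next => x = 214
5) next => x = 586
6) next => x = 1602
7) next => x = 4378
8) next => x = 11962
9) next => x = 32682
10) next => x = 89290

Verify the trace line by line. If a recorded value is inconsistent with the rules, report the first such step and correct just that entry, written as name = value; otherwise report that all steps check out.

1. x = 2*(3) + (2)*(1) + (2) = 10 (checks out)
2. x = 2*(10) + (2)*(3) + (2) = 28 (confirmed correct)
3. x = 2*(28) + (2)*(10) + (2) = 78 (no discrepancy)
4. x = 2*(78) + (2)*(28) + (2) = 214 (in agreement)
5. x = 2*(214) + (2)*(78) + (2) = 586 (verified)
6. x = 2*(586) + (2)*(214) + (2) = 1602 (no discrepancy)
7. x = 2*(1602) + (2)*(586) + (2) = 4378 (same as recorded)
8. x = 2*(4378) + (2)*(1602) + (2) = 11962 (verified)
9. x = 2*(11962) + (2)*(4378) + (2) = 32682 (same as recorded)
10. x = 2*(32682) + (2)*(11962) + (2) = 89290 (checks out)
All steps check out; nothing to correct.

no error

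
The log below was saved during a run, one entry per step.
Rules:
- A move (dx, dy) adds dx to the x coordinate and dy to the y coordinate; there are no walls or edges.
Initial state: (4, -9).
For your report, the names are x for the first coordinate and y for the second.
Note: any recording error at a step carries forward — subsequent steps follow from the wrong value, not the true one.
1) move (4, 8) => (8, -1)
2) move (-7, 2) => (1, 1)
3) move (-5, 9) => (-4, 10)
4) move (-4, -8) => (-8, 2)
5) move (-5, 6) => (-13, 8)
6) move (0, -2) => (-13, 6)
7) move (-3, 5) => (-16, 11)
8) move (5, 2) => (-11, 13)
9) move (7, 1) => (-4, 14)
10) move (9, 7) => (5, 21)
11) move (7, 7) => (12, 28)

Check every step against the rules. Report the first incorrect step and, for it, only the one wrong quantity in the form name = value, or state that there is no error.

no error

Recomputing the run from the initial state:
step 1: x = 8, y = -1
step 2: x = 1, y = 1
step 3: x = -4, y = 10
step 4: x = -8, y = 2
step 5: x = -13, y = 8
step 6: x = -13, y = 6
step 7: x = -16, y = 11
step 8: x = -11, y = 13
step 9: x = -4, y = 14
step 10: x = 5, y = 21
step 11: x = 12, y = 28
This matches the log at every step.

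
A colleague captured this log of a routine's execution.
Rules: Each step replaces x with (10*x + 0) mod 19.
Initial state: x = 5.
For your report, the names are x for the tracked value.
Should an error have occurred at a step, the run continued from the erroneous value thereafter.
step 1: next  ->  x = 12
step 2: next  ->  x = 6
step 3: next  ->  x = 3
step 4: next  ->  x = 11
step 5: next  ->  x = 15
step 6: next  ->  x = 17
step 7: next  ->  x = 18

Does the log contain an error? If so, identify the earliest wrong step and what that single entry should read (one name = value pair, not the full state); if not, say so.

Step 1: x = (10*5 + 0) mod 19 = 12 — in agreement.
Step 2: x = (10*12 + 0) mod 19 = 6 — matches.
Step 3: x = (10*6 + 0) mod 19 = 3 — same as recorded.
Step 4: x = (10*3 + 0) mod 19 = 11 — matches.
Step 5: x = (10*11 + 0) mod 19 = 15 — confirmed correct.
Step 6: x = (10*15 + 0) mod 19 = 17 — agrees with the log.
Step 7: x = (10*17 + 0) mod 19 = 18 — exactly as logged.
The whole run recomputes cleanly — no discrepancies.

no error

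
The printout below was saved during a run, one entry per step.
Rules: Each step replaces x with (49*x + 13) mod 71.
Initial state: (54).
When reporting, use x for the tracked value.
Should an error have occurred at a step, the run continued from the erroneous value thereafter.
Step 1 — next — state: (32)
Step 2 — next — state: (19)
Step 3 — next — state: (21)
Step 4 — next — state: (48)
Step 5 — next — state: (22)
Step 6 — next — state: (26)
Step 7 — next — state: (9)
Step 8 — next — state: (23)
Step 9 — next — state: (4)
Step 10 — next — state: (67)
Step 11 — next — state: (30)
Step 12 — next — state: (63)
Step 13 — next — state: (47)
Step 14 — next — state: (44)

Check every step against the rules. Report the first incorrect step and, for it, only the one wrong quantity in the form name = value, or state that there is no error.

step 8, x = 28

Recomputing the run from the initial state:
step 1: x = 32
step 2: x = 19
step 3: x = 21
step 4: x = 48
step 5: x = 22
step 6: x = 26
step 7: x = 9
step 8: x = 28
step 9: x = 36
step 10: x = 2
step 11: x = 40
step 12: x = 56
step 13: x = 59
step 14: x = 64
The first disagreement with the printout is at step 8, where the value should be x = 28.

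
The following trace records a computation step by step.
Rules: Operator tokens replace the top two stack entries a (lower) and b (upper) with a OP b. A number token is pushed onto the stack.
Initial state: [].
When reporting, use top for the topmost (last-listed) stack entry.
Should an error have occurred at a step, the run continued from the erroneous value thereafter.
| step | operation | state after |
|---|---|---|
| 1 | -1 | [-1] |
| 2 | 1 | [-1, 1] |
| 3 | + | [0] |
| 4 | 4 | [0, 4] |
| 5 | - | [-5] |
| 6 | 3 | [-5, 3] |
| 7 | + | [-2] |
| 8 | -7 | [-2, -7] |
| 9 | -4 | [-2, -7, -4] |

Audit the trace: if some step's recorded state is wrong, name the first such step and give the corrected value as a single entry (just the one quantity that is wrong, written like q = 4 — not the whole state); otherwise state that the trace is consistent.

step 1: push -1: top = -1 -> no discrepancy
step 2: push 1: top = 1 -> same as recorded
step 3: -1 + 1 = 0 -> no discrepancy
step 4: push 4: top = 4 -> no discrepancy
step 5: 0 - 4 = -4 -> the entry is off here
Conclusion: step 5 carries the first error; the entry should be top = -4.

step 5, top = -4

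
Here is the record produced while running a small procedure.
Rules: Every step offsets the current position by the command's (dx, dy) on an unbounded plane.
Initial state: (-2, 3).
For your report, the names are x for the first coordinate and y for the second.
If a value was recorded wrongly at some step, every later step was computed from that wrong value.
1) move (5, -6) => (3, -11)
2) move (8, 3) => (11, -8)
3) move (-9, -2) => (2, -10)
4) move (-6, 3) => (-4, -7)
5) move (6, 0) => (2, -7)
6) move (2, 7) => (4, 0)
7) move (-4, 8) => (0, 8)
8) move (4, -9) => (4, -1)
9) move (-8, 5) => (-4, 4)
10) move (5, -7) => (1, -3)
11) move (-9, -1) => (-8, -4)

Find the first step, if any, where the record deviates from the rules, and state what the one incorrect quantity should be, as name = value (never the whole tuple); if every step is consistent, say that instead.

Step 1: x = -2 + (5) = 3, y = 3 + (-6) = -3 — the record disagrees here.
The audit stops at step 1: the recorded entry is wrong and should be y = -3.

step 1, y = -3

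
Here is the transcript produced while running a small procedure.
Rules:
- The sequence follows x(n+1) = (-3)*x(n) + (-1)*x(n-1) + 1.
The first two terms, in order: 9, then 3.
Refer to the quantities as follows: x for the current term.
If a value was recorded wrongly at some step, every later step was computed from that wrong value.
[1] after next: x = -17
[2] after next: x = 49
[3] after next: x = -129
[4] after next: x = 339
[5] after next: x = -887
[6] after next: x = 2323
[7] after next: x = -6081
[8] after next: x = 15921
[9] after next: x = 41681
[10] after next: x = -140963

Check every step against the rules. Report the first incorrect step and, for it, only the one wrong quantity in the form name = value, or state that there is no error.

Recomputing the run from the initial state:
step 1: x = -17
step 2: x = 49
step 3: x = -129
step 4: x = 339
step 5: x = -887
step 6: x = 2323
step 7: x = -6081
step 8: x = 15921
step 9: x = -41681
step 10: x = 109123
The first disagreement with the transcript is at step 9, where the value should be x = -41681.

step 9, x = -41681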